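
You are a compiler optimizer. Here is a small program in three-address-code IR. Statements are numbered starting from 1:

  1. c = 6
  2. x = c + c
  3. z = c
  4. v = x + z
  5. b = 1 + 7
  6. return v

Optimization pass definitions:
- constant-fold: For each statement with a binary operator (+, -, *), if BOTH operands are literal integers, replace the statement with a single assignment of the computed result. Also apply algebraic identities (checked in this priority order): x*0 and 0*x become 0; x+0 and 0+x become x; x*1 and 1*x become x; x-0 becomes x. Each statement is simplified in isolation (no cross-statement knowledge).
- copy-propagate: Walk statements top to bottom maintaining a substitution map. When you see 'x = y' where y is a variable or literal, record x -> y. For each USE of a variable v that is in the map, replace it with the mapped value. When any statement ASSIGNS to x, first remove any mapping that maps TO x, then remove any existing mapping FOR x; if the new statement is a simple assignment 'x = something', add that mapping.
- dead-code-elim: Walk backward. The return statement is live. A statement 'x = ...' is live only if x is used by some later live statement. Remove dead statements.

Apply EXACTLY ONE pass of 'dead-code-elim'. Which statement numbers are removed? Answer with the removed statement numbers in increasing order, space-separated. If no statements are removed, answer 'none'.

Answer: 5

Derivation:
Backward liveness scan:
Stmt 1 'c = 6': KEEP (c is live); live-in = []
Stmt 2 'x = c + c': KEEP (x is live); live-in = ['c']
Stmt 3 'z = c': KEEP (z is live); live-in = ['c', 'x']
Stmt 4 'v = x + z': KEEP (v is live); live-in = ['x', 'z']
Stmt 5 'b = 1 + 7': DEAD (b not in live set ['v'])
Stmt 6 'return v': KEEP (return); live-in = ['v']
Removed statement numbers: [5]
Surviving IR:
  c = 6
  x = c + c
  z = c
  v = x + z
  return v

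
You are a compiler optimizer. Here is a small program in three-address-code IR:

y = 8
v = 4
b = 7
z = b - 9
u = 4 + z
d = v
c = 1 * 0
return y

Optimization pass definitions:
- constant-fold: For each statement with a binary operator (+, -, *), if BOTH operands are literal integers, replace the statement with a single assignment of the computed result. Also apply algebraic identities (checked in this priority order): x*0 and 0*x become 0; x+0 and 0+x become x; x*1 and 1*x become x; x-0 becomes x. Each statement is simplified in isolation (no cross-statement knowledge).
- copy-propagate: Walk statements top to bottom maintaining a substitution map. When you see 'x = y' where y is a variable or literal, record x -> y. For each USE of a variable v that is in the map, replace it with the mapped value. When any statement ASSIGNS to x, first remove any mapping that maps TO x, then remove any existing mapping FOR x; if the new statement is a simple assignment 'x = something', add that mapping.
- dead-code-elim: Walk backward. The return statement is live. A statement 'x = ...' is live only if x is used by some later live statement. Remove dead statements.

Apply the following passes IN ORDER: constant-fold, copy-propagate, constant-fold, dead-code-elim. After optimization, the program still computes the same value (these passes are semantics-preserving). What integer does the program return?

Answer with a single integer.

Initial IR:
  y = 8
  v = 4
  b = 7
  z = b - 9
  u = 4 + z
  d = v
  c = 1 * 0
  return y
After constant-fold (8 stmts):
  y = 8
  v = 4
  b = 7
  z = b - 9
  u = 4 + z
  d = v
  c = 0
  return y
After copy-propagate (8 stmts):
  y = 8
  v = 4
  b = 7
  z = 7 - 9
  u = 4 + z
  d = 4
  c = 0
  return 8
After constant-fold (8 stmts):
  y = 8
  v = 4
  b = 7
  z = -2
  u = 4 + z
  d = 4
  c = 0
  return 8
After dead-code-elim (1 stmts):
  return 8
Evaluate:
  y = 8  =>  y = 8
  v = 4  =>  v = 4
  b = 7  =>  b = 7
  z = b - 9  =>  z = -2
  u = 4 + z  =>  u = 2
  d = v  =>  d = 4
  c = 1 * 0  =>  c = 0
  return y = 8

Answer: 8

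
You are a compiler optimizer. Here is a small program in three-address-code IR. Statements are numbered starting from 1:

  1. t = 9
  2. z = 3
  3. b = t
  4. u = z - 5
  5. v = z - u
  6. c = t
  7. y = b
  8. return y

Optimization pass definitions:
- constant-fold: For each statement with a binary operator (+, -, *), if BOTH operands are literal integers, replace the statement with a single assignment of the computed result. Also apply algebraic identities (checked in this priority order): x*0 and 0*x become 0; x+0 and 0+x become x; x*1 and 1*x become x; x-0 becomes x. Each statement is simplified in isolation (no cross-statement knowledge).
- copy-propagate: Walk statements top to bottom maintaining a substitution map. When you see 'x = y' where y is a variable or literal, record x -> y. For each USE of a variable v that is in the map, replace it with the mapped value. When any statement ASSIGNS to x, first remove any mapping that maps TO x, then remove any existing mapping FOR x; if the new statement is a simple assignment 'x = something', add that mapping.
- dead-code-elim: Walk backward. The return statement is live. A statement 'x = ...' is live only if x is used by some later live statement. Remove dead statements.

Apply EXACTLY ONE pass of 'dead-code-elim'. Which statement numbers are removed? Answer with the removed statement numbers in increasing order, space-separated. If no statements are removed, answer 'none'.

Answer: 2 4 5 6

Derivation:
Backward liveness scan:
Stmt 1 't = 9': KEEP (t is live); live-in = []
Stmt 2 'z = 3': DEAD (z not in live set ['t'])
Stmt 3 'b = t': KEEP (b is live); live-in = ['t']
Stmt 4 'u = z - 5': DEAD (u not in live set ['b'])
Stmt 5 'v = z - u': DEAD (v not in live set ['b'])
Stmt 6 'c = t': DEAD (c not in live set ['b'])
Stmt 7 'y = b': KEEP (y is live); live-in = ['b']
Stmt 8 'return y': KEEP (return); live-in = ['y']
Removed statement numbers: [2, 4, 5, 6]
Surviving IR:
  t = 9
  b = t
  y = b
  return y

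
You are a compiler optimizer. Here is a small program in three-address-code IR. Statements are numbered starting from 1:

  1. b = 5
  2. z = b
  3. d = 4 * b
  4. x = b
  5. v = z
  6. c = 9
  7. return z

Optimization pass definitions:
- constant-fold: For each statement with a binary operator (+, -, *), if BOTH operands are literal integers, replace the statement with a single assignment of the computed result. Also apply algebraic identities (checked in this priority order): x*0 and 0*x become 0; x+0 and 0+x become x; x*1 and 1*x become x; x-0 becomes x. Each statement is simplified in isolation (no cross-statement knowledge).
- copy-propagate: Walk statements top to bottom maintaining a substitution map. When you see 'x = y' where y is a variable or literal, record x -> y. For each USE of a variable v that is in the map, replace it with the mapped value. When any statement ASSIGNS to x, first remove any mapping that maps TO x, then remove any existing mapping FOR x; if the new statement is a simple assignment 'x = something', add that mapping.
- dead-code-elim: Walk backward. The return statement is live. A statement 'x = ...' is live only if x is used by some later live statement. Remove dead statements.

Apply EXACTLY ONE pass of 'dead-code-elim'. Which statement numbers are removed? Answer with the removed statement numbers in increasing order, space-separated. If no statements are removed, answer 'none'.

Backward liveness scan:
Stmt 1 'b = 5': KEEP (b is live); live-in = []
Stmt 2 'z = b': KEEP (z is live); live-in = ['b']
Stmt 3 'd = 4 * b': DEAD (d not in live set ['z'])
Stmt 4 'x = b': DEAD (x not in live set ['z'])
Stmt 5 'v = z': DEAD (v not in live set ['z'])
Stmt 6 'c = 9': DEAD (c not in live set ['z'])
Stmt 7 'return z': KEEP (return); live-in = ['z']
Removed statement numbers: [3, 4, 5, 6]
Surviving IR:
  b = 5
  z = b
  return z

Answer: 3 4 5 6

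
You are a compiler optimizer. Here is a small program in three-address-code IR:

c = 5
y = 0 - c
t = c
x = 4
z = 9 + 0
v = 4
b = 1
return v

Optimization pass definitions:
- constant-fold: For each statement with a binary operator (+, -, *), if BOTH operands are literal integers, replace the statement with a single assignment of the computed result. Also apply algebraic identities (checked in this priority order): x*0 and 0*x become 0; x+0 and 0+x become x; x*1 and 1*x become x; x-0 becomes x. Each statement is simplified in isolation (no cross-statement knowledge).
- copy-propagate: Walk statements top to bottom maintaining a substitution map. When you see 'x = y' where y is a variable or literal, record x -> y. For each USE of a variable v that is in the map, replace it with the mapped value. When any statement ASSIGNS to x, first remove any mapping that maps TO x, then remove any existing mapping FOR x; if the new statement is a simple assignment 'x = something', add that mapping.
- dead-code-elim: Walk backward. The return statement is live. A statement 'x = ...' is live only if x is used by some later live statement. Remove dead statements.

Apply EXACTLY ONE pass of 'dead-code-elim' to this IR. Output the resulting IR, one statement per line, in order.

Applying dead-code-elim statement-by-statement:
  [8] return v  -> KEEP (return); live=['v']
  [7] b = 1  -> DEAD (b not live)
  [6] v = 4  -> KEEP; live=[]
  [5] z = 9 + 0  -> DEAD (z not live)
  [4] x = 4  -> DEAD (x not live)
  [3] t = c  -> DEAD (t not live)
  [2] y = 0 - c  -> DEAD (y not live)
  [1] c = 5  -> DEAD (c not live)
Result (2 stmts):
  v = 4
  return v

Answer: v = 4
return v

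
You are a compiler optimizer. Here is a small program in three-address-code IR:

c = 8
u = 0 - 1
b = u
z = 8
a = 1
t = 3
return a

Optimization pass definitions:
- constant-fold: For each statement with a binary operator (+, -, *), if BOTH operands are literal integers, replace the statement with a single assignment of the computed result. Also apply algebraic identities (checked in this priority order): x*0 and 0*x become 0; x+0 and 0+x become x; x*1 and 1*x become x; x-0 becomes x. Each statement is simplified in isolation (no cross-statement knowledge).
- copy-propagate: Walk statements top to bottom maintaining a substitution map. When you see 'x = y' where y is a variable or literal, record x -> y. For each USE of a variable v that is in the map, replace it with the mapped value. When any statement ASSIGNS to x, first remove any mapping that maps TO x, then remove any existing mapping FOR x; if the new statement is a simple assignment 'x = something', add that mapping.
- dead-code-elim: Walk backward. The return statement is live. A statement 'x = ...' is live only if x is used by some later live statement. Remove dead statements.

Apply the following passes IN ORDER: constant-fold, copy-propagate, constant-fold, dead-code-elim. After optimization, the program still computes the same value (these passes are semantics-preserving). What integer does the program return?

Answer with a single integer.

Initial IR:
  c = 8
  u = 0 - 1
  b = u
  z = 8
  a = 1
  t = 3
  return a
After constant-fold (7 stmts):
  c = 8
  u = -1
  b = u
  z = 8
  a = 1
  t = 3
  return a
After copy-propagate (7 stmts):
  c = 8
  u = -1
  b = -1
  z = 8
  a = 1
  t = 3
  return 1
After constant-fold (7 stmts):
  c = 8
  u = -1
  b = -1
  z = 8
  a = 1
  t = 3
  return 1
After dead-code-elim (1 stmts):
  return 1
Evaluate:
  c = 8  =>  c = 8
  u = 0 - 1  =>  u = -1
  b = u  =>  b = -1
  z = 8  =>  z = 8
  a = 1  =>  a = 1
  t = 3  =>  t = 3
  return a = 1

Answer: 1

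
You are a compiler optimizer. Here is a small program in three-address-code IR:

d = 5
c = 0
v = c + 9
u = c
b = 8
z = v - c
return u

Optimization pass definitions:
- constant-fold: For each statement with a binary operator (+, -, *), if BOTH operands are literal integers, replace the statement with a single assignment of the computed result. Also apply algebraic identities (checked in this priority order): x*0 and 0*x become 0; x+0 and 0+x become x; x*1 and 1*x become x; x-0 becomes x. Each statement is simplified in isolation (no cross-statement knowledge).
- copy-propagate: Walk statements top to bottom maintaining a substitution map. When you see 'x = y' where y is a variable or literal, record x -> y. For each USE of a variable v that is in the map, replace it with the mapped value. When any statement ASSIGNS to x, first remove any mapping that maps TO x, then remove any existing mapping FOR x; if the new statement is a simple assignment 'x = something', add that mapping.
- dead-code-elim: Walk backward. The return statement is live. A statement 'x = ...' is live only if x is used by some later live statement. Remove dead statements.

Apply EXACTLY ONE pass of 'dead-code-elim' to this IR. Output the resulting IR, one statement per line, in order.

Applying dead-code-elim statement-by-statement:
  [7] return u  -> KEEP (return); live=['u']
  [6] z = v - c  -> DEAD (z not live)
  [5] b = 8  -> DEAD (b not live)
  [4] u = c  -> KEEP; live=['c']
  [3] v = c + 9  -> DEAD (v not live)
  [2] c = 0  -> KEEP; live=[]
  [1] d = 5  -> DEAD (d not live)
Result (3 stmts):
  c = 0
  u = c
  return u

Answer: c = 0
u = c
return u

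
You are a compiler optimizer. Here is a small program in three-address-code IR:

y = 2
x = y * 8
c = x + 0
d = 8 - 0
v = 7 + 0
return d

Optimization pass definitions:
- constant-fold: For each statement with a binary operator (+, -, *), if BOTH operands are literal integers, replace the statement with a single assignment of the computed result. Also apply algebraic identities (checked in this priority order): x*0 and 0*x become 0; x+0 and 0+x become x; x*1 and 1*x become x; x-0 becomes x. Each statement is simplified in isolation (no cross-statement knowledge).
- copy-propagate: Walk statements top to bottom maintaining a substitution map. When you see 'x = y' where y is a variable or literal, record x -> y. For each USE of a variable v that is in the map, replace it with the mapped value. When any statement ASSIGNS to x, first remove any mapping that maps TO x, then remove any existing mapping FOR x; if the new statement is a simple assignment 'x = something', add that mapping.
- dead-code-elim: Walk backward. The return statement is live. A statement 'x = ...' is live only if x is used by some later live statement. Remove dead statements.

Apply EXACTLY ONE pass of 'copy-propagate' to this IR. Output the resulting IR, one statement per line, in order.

Answer: y = 2
x = 2 * 8
c = x + 0
d = 8 - 0
v = 7 + 0
return d

Derivation:
Applying copy-propagate statement-by-statement:
  [1] y = 2  (unchanged)
  [2] x = y * 8  -> x = 2 * 8
  [3] c = x + 0  (unchanged)
  [4] d = 8 - 0  (unchanged)
  [5] v = 7 + 0  (unchanged)
  [6] return d  (unchanged)
Result (6 stmts):
  y = 2
  x = 2 * 8
  c = x + 0
  d = 8 - 0
  v = 7 + 0
  return d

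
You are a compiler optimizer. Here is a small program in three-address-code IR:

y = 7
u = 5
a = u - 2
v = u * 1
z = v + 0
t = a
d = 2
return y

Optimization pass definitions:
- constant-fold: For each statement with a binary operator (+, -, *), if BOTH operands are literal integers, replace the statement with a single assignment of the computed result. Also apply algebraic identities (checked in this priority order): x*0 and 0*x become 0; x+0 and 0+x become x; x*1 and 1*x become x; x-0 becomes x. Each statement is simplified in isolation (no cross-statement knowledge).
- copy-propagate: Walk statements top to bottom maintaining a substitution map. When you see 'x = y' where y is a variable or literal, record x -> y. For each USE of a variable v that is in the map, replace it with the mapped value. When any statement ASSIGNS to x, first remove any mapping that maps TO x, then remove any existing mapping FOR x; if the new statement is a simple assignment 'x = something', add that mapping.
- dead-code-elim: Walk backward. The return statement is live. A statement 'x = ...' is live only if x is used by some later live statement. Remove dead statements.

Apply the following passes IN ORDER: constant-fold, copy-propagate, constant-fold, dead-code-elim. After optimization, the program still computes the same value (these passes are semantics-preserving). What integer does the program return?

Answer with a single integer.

Answer: 7

Derivation:
Initial IR:
  y = 7
  u = 5
  a = u - 2
  v = u * 1
  z = v + 0
  t = a
  d = 2
  return y
After constant-fold (8 stmts):
  y = 7
  u = 5
  a = u - 2
  v = u
  z = v
  t = a
  d = 2
  return y
After copy-propagate (8 stmts):
  y = 7
  u = 5
  a = 5 - 2
  v = 5
  z = 5
  t = a
  d = 2
  return 7
After constant-fold (8 stmts):
  y = 7
  u = 5
  a = 3
  v = 5
  z = 5
  t = a
  d = 2
  return 7
After dead-code-elim (1 stmts):
  return 7
Evaluate:
  y = 7  =>  y = 7
  u = 5  =>  u = 5
  a = u - 2  =>  a = 3
  v = u * 1  =>  v = 5
  z = v + 0  =>  z = 5
  t = a  =>  t = 3
  d = 2  =>  d = 2
  return y = 7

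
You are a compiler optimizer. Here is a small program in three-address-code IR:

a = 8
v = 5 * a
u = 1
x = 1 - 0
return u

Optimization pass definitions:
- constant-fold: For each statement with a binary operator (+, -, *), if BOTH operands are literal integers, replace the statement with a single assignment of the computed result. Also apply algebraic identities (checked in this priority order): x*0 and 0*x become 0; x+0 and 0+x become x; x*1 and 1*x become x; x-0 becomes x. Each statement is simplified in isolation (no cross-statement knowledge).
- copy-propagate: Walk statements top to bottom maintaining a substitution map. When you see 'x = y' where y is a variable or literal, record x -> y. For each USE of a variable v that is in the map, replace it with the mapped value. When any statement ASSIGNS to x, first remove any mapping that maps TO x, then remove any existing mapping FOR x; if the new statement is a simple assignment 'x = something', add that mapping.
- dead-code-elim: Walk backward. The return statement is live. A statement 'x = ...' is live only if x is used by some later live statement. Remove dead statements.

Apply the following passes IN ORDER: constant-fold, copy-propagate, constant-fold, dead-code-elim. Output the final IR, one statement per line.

Initial IR:
  a = 8
  v = 5 * a
  u = 1
  x = 1 - 0
  return u
After constant-fold (5 stmts):
  a = 8
  v = 5 * a
  u = 1
  x = 1
  return u
After copy-propagate (5 stmts):
  a = 8
  v = 5 * 8
  u = 1
  x = 1
  return 1
After constant-fold (5 stmts):
  a = 8
  v = 40
  u = 1
  x = 1
  return 1
After dead-code-elim (1 stmts):
  return 1

Answer: return 1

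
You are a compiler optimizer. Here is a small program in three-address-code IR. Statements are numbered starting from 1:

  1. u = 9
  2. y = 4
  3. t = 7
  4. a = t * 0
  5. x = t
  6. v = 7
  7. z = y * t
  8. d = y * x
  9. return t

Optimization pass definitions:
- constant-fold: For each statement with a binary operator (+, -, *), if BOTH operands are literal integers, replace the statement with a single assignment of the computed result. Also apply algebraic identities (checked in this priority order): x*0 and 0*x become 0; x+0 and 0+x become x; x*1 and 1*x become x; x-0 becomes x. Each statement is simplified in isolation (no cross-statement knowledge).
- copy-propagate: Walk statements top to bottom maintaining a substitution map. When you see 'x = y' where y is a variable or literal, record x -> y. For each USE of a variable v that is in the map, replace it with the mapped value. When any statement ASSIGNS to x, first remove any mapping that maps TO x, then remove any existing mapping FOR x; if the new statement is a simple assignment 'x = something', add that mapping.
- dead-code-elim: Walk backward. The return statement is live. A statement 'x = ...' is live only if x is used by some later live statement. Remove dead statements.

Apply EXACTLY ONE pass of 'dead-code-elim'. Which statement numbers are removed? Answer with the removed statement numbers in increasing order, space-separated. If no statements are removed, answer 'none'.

Backward liveness scan:
Stmt 1 'u = 9': DEAD (u not in live set [])
Stmt 2 'y = 4': DEAD (y not in live set [])
Stmt 3 't = 7': KEEP (t is live); live-in = []
Stmt 4 'a = t * 0': DEAD (a not in live set ['t'])
Stmt 5 'x = t': DEAD (x not in live set ['t'])
Stmt 6 'v = 7': DEAD (v not in live set ['t'])
Stmt 7 'z = y * t': DEAD (z not in live set ['t'])
Stmt 8 'd = y * x': DEAD (d not in live set ['t'])
Stmt 9 'return t': KEEP (return); live-in = ['t']
Removed statement numbers: [1, 2, 4, 5, 6, 7, 8]
Surviving IR:
  t = 7
  return t

Answer: 1 2 4 5 6 7 8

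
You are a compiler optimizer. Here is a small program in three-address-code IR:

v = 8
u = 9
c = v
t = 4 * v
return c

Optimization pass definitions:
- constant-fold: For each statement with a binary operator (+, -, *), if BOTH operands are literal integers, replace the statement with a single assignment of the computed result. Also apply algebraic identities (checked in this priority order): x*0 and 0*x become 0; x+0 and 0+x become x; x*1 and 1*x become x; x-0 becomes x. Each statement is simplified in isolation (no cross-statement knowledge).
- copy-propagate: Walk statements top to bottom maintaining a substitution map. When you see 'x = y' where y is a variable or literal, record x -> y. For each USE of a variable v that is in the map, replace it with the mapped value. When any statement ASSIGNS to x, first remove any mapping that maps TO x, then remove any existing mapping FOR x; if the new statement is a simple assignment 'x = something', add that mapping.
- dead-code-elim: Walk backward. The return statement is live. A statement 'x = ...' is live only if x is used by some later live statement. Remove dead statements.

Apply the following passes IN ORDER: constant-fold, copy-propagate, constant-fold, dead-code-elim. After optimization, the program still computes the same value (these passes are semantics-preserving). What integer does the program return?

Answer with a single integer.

Answer: 8

Derivation:
Initial IR:
  v = 8
  u = 9
  c = v
  t = 4 * v
  return c
After constant-fold (5 stmts):
  v = 8
  u = 9
  c = v
  t = 4 * v
  return c
After copy-propagate (5 stmts):
  v = 8
  u = 9
  c = 8
  t = 4 * 8
  return 8
After constant-fold (5 stmts):
  v = 8
  u = 9
  c = 8
  t = 32
  return 8
After dead-code-elim (1 stmts):
  return 8
Evaluate:
  v = 8  =>  v = 8
  u = 9  =>  u = 9
  c = v  =>  c = 8
  t = 4 * v  =>  t = 32
  return c = 8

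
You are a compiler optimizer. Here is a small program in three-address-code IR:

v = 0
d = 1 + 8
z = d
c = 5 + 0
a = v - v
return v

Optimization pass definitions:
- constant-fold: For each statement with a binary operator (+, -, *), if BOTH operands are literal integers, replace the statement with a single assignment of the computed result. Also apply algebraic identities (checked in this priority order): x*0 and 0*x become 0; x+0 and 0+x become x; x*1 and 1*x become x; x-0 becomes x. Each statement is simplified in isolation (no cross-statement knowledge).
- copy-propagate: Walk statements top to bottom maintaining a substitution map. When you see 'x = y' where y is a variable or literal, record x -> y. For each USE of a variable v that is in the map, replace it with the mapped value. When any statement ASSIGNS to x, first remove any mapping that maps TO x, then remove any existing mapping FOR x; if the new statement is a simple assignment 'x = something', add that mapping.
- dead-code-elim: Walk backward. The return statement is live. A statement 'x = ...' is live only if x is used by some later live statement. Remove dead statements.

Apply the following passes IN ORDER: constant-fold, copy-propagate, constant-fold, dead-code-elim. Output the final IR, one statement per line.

Answer: return 0

Derivation:
Initial IR:
  v = 0
  d = 1 + 8
  z = d
  c = 5 + 0
  a = v - v
  return v
After constant-fold (6 stmts):
  v = 0
  d = 9
  z = d
  c = 5
  a = v - v
  return v
After copy-propagate (6 stmts):
  v = 0
  d = 9
  z = 9
  c = 5
  a = 0 - 0
  return 0
After constant-fold (6 stmts):
  v = 0
  d = 9
  z = 9
  c = 5
  a = 0
  return 0
After dead-code-elim (1 stmts):
  return 0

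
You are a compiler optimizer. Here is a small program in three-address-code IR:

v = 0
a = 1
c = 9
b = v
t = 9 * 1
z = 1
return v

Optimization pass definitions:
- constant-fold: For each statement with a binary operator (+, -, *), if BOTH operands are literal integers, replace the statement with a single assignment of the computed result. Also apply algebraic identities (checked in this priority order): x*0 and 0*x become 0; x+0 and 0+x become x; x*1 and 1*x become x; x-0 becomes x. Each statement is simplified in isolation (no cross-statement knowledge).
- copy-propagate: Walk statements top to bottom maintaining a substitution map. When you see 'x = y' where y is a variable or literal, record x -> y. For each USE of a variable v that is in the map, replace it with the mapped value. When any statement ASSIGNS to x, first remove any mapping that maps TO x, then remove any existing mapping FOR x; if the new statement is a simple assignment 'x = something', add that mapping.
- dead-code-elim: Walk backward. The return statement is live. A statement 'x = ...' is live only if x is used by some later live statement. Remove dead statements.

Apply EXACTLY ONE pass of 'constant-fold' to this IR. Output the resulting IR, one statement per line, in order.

Answer: v = 0
a = 1
c = 9
b = v
t = 9
z = 1
return v

Derivation:
Applying constant-fold statement-by-statement:
  [1] v = 0  (unchanged)
  [2] a = 1  (unchanged)
  [3] c = 9  (unchanged)
  [4] b = v  (unchanged)
  [5] t = 9 * 1  -> t = 9
  [6] z = 1  (unchanged)
  [7] return v  (unchanged)
Result (7 stmts):
  v = 0
  a = 1
  c = 9
  b = v
  t = 9
  z = 1
  return v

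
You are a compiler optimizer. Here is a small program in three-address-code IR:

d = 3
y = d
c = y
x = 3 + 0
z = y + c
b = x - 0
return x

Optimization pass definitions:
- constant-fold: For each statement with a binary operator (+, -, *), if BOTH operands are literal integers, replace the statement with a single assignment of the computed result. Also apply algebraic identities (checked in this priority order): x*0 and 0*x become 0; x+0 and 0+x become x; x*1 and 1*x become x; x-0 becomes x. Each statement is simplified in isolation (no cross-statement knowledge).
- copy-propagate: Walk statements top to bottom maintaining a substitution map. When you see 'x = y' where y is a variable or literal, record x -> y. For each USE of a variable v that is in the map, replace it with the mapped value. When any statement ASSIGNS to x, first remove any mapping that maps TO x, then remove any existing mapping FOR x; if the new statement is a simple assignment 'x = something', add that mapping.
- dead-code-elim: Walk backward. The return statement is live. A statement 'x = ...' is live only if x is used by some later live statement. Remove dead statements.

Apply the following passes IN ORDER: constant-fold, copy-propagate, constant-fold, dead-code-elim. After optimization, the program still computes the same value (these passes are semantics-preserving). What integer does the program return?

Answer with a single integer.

Answer: 3

Derivation:
Initial IR:
  d = 3
  y = d
  c = y
  x = 3 + 0
  z = y + c
  b = x - 0
  return x
After constant-fold (7 stmts):
  d = 3
  y = d
  c = y
  x = 3
  z = y + c
  b = x
  return x
After copy-propagate (7 stmts):
  d = 3
  y = 3
  c = 3
  x = 3
  z = 3 + 3
  b = 3
  return 3
After constant-fold (7 stmts):
  d = 3
  y = 3
  c = 3
  x = 3
  z = 6
  b = 3
  return 3
After dead-code-elim (1 stmts):
  return 3
Evaluate:
  d = 3  =>  d = 3
  y = d  =>  y = 3
  c = y  =>  c = 3
  x = 3 + 0  =>  x = 3
  z = y + c  =>  z = 6
  b = x - 0  =>  b = 3
  return x = 3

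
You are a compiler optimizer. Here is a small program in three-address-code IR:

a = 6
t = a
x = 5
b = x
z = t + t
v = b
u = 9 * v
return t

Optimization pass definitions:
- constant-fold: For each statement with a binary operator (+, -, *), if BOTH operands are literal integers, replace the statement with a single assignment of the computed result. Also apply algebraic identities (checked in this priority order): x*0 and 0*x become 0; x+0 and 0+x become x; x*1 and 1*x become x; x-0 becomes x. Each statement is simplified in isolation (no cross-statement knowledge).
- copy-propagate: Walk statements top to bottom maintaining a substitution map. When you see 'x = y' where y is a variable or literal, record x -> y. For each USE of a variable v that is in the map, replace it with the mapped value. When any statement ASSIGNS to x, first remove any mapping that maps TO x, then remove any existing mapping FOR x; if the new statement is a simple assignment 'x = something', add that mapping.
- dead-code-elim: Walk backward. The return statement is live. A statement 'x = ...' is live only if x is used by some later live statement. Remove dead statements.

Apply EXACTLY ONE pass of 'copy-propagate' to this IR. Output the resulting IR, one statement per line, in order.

Applying copy-propagate statement-by-statement:
  [1] a = 6  (unchanged)
  [2] t = a  -> t = 6
  [3] x = 5  (unchanged)
  [4] b = x  -> b = 5
  [5] z = t + t  -> z = 6 + 6
  [6] v = b  -> v = 5
  [7] u = 9 * v  -> u = 9 * 5
  [8] return t  -> return 6
Result (8 stmts):
  a = 6
  t = 6
  x = 5
  b = 5
  z = 6 + 6
  v = 5
  u = 9 * 5
  return 6

Answer: a = 6
t = 6
x = 5
b = 5
z = 6 + 6
v = 5
u = 9 * 5
return 6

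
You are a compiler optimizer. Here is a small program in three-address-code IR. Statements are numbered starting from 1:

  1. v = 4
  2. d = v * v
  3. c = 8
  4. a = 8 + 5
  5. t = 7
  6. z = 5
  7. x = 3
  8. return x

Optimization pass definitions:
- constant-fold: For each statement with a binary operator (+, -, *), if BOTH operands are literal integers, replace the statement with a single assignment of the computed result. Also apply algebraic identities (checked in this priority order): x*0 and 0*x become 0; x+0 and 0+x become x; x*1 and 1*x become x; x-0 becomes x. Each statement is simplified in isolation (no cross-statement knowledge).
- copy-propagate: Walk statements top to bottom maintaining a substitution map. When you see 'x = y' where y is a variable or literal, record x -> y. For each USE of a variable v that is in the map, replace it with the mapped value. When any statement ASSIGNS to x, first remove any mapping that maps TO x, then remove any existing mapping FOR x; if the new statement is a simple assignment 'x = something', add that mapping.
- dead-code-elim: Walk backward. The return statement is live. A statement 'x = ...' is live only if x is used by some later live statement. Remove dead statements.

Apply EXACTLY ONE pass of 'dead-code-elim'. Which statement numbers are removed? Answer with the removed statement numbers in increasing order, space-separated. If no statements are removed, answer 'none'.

Answer: 1 2 3 4 5 6

Derivation:
Backward liveness scan:
Stmt 1 'v = 4': DEAD (v not in live set [])
Stmt 2 'd = v * v': DEAD (d not in live set [])
Stmt 3 'c = 8': DEAD (c not in live set [])
Stmt 4 'a = 8 + 5': DEAD (a not in live set [])
Stmt 5 't = 7': DEAD (t not in live set [])
Stmt 6 'z = 5': DEAD (z not in live set [])
Stmt 7 'x = 3': KEEP (x is live); live-in = []
Stmt 8 'return x': KEEP (return); live-in = ['x']
Removed statement numbers: [1, 2, 3, 4, 5, 6]
Surviving IR:
  x = 3
  return x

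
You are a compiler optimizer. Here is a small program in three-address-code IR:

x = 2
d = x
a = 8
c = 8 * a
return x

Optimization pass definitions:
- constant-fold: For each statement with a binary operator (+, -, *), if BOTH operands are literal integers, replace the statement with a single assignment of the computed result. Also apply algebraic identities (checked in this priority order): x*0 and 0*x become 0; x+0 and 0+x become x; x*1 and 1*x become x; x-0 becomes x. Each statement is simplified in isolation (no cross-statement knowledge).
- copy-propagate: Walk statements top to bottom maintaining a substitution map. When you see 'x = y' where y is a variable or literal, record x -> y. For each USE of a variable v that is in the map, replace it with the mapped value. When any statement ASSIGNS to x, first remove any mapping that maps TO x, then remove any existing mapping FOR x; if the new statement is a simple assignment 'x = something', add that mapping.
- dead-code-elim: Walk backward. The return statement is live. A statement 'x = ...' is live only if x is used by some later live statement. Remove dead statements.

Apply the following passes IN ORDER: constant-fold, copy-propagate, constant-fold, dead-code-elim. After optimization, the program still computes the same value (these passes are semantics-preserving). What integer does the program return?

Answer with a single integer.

Answer: 2

Derivation:
Initial IR:
  x = 2
  d = x
  a = 8
  c = 8 * a
  return x
After constant-fold (5 stmts):
  x = 2
  d = x
  a = 8
  c = 8 * a
  return x
After copy-propagate (5 stmts):
  x = 2
  d = 2
  a = 8
  c = 8 * 8
  return 2
After constant-fold (5 stmts):
  x = 2
  d = 2
  a = 8
  c = 64
  return 2
After dead-code-elim (1 stmts):
  return 2
Evaluate:
  x = 2  =>  x = 2
  d = x  =>  d = 2
  a = 8  =>  a = 8
  c = 8 * a  =>  c = 64
  return x = 2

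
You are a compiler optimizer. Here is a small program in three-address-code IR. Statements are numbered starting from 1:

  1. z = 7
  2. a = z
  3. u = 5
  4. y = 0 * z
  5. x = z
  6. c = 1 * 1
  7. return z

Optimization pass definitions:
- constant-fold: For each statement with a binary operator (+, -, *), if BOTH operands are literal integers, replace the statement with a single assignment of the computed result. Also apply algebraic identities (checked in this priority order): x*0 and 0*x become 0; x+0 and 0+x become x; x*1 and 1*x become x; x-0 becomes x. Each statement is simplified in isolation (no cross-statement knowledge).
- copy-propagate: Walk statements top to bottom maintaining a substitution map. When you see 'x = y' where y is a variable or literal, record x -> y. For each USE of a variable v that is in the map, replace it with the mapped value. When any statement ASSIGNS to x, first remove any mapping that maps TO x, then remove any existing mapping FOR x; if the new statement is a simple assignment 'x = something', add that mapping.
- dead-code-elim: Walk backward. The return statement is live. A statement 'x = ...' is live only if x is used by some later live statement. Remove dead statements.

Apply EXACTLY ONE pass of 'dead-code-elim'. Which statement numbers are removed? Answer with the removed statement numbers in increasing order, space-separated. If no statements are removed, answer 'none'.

Answer: 2 3 4 5 6

Derivation:
Backward liveness scan:
Stmt 1 'z = 7': KEEP (z is live); live-in = []
Stmt 2 'a = z': DEAD (a not in live set ['z'])
Stmt 3 'u = 5': DEAD (u not in live set ['z'])
Stmt 4 'y = 0 * z': DEAD (y not in live set ['z'])
Stmt 5 'x = z': DEAD (x not in live set ['z'])
Stmt 6 'c = 1 * 1': DEAD (c not in live set ['z'])
Stmt 7 'return z': KEEP (return); live-in = ['z']
Removed statement numbers: [2, 3, 4, 5, 6]
Surviving IR:
  z = 7
  return z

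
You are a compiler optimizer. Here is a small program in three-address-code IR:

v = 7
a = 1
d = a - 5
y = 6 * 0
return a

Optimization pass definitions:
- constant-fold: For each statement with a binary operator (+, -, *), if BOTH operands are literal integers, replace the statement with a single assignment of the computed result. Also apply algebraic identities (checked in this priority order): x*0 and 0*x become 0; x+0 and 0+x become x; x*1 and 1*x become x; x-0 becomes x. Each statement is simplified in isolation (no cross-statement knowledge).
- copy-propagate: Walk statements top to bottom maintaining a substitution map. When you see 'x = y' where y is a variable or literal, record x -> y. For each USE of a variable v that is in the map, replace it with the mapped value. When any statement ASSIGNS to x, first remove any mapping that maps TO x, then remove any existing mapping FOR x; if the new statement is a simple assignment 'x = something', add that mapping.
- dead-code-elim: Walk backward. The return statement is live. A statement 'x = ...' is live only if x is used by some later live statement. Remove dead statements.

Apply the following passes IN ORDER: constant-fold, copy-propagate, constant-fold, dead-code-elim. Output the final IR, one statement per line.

Initial IR:
  v = 7
  a = 1
  d = a - 5
  y = 6 * 0
  return a
After constant-fold (5 stmts):
  v = 7
  a = 1
  d = a - 5
  y = 0
  return a
After copy-propagate (5 stmts):
  v = 7
  a = 1
  d = 1 - 5
  y = 0
  return 1
After constant-fold (5 stmts):
  v = 7
  a = 1
  d = -4
  y = 0
  return 1
After dead-code-elim (1 stmts):
  return 1

Answer: return 1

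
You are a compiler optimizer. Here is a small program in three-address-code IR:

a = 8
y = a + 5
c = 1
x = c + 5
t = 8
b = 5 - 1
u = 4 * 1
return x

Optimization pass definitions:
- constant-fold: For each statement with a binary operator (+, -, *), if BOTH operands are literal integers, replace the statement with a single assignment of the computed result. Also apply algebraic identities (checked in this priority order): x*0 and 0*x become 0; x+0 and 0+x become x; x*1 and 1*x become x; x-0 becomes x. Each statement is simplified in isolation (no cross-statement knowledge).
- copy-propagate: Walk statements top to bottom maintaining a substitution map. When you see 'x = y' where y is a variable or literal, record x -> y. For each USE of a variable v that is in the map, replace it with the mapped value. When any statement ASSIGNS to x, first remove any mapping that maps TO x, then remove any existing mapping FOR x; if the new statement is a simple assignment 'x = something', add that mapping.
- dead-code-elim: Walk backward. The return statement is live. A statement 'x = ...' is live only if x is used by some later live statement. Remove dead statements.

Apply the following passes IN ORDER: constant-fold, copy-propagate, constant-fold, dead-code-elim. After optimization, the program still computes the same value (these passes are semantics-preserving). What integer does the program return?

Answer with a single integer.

Answer: 6

Derivation:
Initial IR:
  a = 8
  y = a + 5
  c = 1
  x = c + 5
  t = 8
  b = 5 - 1
  u = 4 * 1
  return x
After constant-fold (8 stmts):
  a = 8
  y = a + 5
  c = 1
  x = c + 5
  t = 8
  b = 4
  u = 4
  return x
After copy-propagate (8 stmts):
  a = 8
  y = 8 + 5
  c = 1
  x = 1 + 5
  t = 8
  b = 4
  u = 4
  return x
After constant-fold (8 stmts):
  a = 8
  y = 13
  c = 1
  x = 6
  t = 8
  b = 4
  u = 4
  return x
After dead-code-elim (2 stmts):
  x = 6
  return x
Evaluate:
  a = 8  =>  a = 8
  y = a + 5  =>  y = 13
  c = 1  =>  c = 1
  x = c + 5  =>  x = 6
  t = 8  =>  t = 8
  b = 5 - 1  =>  b = 4
  u = 4 * 1  =>  u = 4
  return x = 6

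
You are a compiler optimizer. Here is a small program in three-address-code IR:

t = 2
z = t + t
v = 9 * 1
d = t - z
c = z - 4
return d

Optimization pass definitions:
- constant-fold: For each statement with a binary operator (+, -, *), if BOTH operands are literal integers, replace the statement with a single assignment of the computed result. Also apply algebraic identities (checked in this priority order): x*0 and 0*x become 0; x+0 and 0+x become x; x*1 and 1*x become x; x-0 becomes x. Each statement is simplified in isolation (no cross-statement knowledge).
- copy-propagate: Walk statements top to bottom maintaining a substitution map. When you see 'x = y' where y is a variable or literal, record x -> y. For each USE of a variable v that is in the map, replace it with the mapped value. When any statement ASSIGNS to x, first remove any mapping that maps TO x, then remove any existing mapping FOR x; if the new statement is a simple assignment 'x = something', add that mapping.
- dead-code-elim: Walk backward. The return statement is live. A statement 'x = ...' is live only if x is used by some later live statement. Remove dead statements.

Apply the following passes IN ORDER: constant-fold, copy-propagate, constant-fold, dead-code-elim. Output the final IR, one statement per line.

Answer: z = 4
d = 2 - z
return d

Derivation:
Initial IR:
  t = 2
  z = t + t
  v = 9 * 1
  d = t - z
  c = z - 4
  return d
After constant-fold (6 stmts):
  t = 2
  z = t + t
  v = 9
  d = t - z
  c = z - 4
  return d
After copy-propagate (6 stmts):
  t = 2
  z = 2 + 2
  v = 9
  d = 2 - z
  c = z - 4
  return d
After constant-fold (6 stmts):
  t = 2
  z = 4
  v = 9
  d = 2 - z
  c = z - 4
  return d
After dead-code-elim (3 stmts):
  z = 4
  d = 2 - z
  return d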